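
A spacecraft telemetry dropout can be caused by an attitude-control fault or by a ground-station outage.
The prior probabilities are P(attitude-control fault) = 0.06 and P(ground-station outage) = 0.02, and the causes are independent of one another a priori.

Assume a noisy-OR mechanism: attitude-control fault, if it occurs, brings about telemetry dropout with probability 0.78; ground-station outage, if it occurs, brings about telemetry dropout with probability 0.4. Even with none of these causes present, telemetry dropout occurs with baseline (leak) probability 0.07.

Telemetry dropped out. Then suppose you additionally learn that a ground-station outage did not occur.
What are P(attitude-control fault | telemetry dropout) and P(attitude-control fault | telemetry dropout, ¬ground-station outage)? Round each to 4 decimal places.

P(attitude-control fault | telemetry dropout) ≈ 0.3965; P(attitude-control fault | telemetry dropout, ¬ground-station outage) ≈ 0.4204

Under noisy-OR, P(telemetry dropout | causes) = 1 − (1−0.07)·∏(1−qᵢ) over the active causes.
Weight on attitude-control fault=true, given the evidence: 0.046770 + 0.001053 = 0.047823
Normalizer over all consistent configurations: 0.07*0.94*0.98 + 0.442*0.94*0.02 + 0.7954*0.06*0.98 + 0.87724*0.06*0.02 = 0.120617
Posterior = 0.047823 / 0.120617 ≈ 0.3965

With the extra evidence:
Weight on attitude-control fault=true, given the evidence: 0.7954×0.06 = 0.047724
Normalizer over all consistent configurations: 0.07×0.94 + 0.7954×0.06 = 0.113524
Posterior = 0.047724 / 0.113524 ≈ 0.4204
Ruling out ground-station outage raises the posterior on attitude-control fault — the flip side of explaining away.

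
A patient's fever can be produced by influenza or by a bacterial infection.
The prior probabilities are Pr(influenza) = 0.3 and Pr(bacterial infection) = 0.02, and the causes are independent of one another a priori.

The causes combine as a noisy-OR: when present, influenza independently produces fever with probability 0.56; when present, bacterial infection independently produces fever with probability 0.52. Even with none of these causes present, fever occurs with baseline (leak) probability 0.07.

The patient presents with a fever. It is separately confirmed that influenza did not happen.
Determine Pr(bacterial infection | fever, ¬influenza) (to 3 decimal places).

Under noisy-OR, P(fever | causes) = 1 − (1−0.07)·∏(1−qᵢ) over the active causes.
P(fever | ¬influenza) = 0.07·0.98 + 0.5536·0.02 = 0.068600 + 0.011072 = 0.079672
Restricting to configurations with bacterial infection present: 0.5536·0.02 = 0.011072.
Hence the posterior is 0.011072/0.079672 ≈ 0.139.

Pr(bacterial infection | fever, ¬influenza) ≈ 0.139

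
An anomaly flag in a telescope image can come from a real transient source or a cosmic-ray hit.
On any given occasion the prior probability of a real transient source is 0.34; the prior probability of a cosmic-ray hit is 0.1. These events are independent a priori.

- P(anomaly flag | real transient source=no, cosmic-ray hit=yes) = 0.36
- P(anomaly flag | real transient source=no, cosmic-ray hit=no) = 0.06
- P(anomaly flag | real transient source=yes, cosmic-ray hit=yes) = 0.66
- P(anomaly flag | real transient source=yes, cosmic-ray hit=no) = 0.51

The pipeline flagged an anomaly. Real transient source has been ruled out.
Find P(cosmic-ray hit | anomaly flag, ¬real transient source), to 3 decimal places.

P(cosmic-ray hit | anomaly flag, ¬real transient source) ≈ 0.400

Enumerate both values of cosmic-ray hit and weight by the priors:
  P(anomaly flag | ¬real transient source) = 0.06*0.9 + 0.36*0.1
        = 0.054000 + 0.036000 = 0.090000
Configurations with cosmic-ray hit contribute 0.036000, so
  P(cosmic-ray hit | anomaly flag, ¬real transient source) = 0.036000 / 0.090000 ≈ 0.400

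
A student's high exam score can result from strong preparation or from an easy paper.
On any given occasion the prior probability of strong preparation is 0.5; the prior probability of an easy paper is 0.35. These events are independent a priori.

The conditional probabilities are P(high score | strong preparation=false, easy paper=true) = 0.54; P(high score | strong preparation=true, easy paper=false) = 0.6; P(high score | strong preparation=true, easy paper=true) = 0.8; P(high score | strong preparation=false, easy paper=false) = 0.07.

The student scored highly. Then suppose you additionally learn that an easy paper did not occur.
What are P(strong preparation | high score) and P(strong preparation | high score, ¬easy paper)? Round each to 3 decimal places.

P(strong preparation | high score) ≈ 0.741; P(strong preparation | high score, ¬easy paper) ≈ 0.896

P(high score) = 0.07*0.5*0.65 + 0.54*0.5*0.35 + 0.6*0.5*0.65 + 0.8*0.5*0.35 = 0.022750 + 0.094500 + 0.195000 + 0.140000 = 0.452250
The strong preparation-present share is 0.195000 + 0.140000 = 0.335000.
So P(strong preparation | high score) = 0.335000/0.452250 ≈ 0.741.

Now condition on the additional information:
Sum P(high score|·) weighted by the priors over both values of strong preparation:
  P(high score | ¬easy paper) = 0.07*0.5 + 0.6*0.5
        = 0.035000 + 0.300000 = 0.335000
Keeping only the strong preparation-present terms gives 0.300000, so
  P(strong preparation | high score, ¬easy paper) = 0.300000 / 0.335000 ≈ 0.896
With easy paper excluded, strong preparation must carry more of the explanatory weight for the high score.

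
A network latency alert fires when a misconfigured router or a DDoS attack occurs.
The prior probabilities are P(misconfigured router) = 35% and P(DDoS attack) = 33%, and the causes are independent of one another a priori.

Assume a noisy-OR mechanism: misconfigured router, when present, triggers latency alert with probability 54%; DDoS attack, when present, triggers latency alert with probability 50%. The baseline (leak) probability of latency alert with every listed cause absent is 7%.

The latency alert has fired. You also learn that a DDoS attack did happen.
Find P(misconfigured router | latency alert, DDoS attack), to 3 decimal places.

Under noisy-OR, P(latency alert | causes) = 1 − (1−0.07)·∏(1−qᵢ) over the active causes.
P(latency alert | DDoS attack) = 0.535*0.65 + 0.7861*0.35 = 0.347750 + 0.275135 = 0.622885
Of this, 0.275135 comes from 0.7861*0.35 (the misconfigured router=true cases).
Hence the posterior is 0.275135/0.622885 ≈ 0.442.

P(misconfigured router | latency alert, DDoS attack) ≈ 0.442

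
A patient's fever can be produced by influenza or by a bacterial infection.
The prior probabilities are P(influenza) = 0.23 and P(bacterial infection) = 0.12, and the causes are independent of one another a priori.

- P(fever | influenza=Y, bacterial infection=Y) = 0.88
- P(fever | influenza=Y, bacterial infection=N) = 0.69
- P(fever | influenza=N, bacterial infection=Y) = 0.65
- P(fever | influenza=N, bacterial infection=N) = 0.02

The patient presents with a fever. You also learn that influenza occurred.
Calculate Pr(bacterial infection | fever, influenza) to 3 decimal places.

Enumerate both values of bacterial infection and weight by the priors:
  P(fever | influenza) = 0.69×0.88 + 0.88×0.12
        = 0.607200 + 0.105600 = 0.712800
Configurations with bacterial infection contribute 0.105600, so
  P(bacterial infection | fever, influenza) = 0.105600 / 0.712800 ≈ 0.148

Pr(bacterial infection | fever, influenza) ≈ 0.148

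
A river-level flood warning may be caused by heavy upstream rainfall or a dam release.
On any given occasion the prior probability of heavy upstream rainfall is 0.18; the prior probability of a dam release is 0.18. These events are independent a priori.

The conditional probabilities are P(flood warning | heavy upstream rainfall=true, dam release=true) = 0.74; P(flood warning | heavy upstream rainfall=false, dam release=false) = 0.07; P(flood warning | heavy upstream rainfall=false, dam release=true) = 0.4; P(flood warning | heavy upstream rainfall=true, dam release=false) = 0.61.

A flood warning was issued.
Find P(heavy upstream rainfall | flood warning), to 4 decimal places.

P(heavy upstream rainfall | flood warning) ≈ 0.5180

P(flood warning) = 0.07×0.82×0.82 + 0.4×0.82×0.18 + 0.61×0.18×0.82 + 0.74×0.18×0.18 = 0.047068 + 0.059040 + 0.090036 + 0.023976 = 0.220120
Of this, 0.114012 comes from 0.090036 + 0.023976 (the heavy upstream rainfall=true cases).
Hence the posterior is 0.114012/0.220120 ≈ 0.5180.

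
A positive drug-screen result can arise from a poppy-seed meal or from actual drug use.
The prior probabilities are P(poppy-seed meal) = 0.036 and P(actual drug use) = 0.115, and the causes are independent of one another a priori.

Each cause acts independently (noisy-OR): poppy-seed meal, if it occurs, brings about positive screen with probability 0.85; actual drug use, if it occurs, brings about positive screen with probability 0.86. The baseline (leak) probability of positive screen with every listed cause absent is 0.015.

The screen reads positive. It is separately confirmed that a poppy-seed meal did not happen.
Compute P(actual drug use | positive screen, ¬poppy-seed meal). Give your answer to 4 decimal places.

Under noisy-OR, P(positive screen | causes) = 1 − (1−0.015)·∏(1−qᵢ) over the active causes.
P(positive screen | ¬poppy-seed meal) = 0.015·0.885 + 0.8621·0.115 = 0.013275 + 0.099142 = 0.112417
The actual drug use-present share is 0.8621·0.115 = 0.099142.
P(actual drug use | positive screen, ¬poppy-seed meal) = 0.099142 / 0.112417 ≈ 0.8819

P(actual drug use | positive screen, ¬poppy-seed meal) ≈ 0.8819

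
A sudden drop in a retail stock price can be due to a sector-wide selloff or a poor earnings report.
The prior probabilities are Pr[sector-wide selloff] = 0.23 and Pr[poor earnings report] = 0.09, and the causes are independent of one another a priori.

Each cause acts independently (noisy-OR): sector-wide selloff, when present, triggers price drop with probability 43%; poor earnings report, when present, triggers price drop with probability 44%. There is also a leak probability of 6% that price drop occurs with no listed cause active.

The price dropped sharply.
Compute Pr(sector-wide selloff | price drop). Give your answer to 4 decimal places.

Under noisy-OR, P(price drop | causes) = 1 − (1−0.06)·∏(1−qᵢ) over the active causes.
Weight on sector-wide selloff=true, given the evidence: 0.097157 + 0.014489 = 0.111646
Normalizer over all consistent configurations: 0.06*0.77*0.91 + 0.4736*0.77*0.09 + 0.4642*0.23*0.91 + 0.699952*0.23*0.09 = 0.186508
Posterior = 0.111646 / 0.186508 ≈ 0.5986

Pr(sector-wide selloff | price drop) ≈ 0.5986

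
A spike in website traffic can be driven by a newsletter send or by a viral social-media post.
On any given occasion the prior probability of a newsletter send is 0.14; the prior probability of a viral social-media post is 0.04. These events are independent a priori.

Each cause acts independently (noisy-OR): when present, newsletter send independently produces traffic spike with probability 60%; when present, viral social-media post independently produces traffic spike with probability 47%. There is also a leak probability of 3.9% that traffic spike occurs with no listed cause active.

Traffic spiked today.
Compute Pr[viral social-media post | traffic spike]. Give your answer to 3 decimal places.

Under noisy-OR, P(traffic spike | causes) = 1 − (1−0.039)·∏(1−qᵢ) over the active causes.
For the numerator, keep only viral social-media post=true terms: 0.016879 + 0.004459 = 0.021338
The normalizing constant is 0.039·0.86·0.96 + 0.49067·0.86·0.04 + 0.6156·0.14·0.96 + 0.796268·0.14·0.04 = 0.136273
P(viral social-media post | traffic spike) = 0.021338/0.136273 ≈ 0.157

Pr[viral social-media post | traffic spike] ≈ 0.157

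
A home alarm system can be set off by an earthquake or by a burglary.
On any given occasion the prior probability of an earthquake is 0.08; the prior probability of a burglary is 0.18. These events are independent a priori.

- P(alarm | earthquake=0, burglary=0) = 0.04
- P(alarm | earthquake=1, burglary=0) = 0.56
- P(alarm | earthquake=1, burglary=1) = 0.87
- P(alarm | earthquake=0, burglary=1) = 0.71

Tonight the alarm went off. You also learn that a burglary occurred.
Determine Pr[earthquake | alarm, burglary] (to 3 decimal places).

P(alarm | burglary) = 0.71×0.92 + 0.87×0.08 = 0.653200 + 0.069600 = 0.722800
Of this, 0.069600 comes from 0.87×0.08 (the earthquake=true cases).
Hence the posterior is 0.069600/0.722800 ≈ 0.096.

Pr[earthquake | alarm, burglary] ≈ 0.096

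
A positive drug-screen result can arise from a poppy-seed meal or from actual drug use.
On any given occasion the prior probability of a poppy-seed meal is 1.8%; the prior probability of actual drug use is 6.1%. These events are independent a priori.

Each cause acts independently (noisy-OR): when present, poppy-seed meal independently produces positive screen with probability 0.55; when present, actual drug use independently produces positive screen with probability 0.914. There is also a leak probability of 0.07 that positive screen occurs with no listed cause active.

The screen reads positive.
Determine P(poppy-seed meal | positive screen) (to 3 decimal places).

Under noisy-OR, P(positive screen | causes) = 1 − (1−0.07)·∏(1−qᵢ) over the active causes.
Weight on poppy-seed meal=true, given the evidence: 0.009829 + 0.001058 = 0.010887
Normalizer over all consistent configurations: 0.07*0.982*0.939 + 0.92002*0.982*0.061 + 0.5815*0.018*0.939 + 0.964009*0.018*0.061 = 0.130545
Posterior = 0.010887 / 0.130545 ≈ 0.083

P(poppy-seed meal | positive screen) ≈ 0.083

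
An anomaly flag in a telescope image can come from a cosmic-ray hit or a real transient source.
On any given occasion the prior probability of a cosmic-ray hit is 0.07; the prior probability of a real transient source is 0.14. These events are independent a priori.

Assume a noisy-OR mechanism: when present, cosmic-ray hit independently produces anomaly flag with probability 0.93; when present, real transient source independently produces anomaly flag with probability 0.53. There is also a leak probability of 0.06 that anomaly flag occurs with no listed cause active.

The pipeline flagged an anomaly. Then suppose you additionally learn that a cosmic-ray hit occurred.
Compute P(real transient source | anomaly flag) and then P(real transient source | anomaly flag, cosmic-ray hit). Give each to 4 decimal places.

P(real transient source | anomaly flag) ≈ 0.4408; P(real transient source | anomaly flag, cosmic-ray hit) ≈ 0.1445

Under noisy-OR, P(anomaly flag | causes) = 1 − (1−0.06)·∏(1−qᵢ) over the active causes.
Numerator (weight on configurations with real transient source): 0.072678 + 0.009497 = 0.082175
The normalizing constant is 0.06·0.93·0.86 + 0.5582·0.93·0.14 + 0.9342·0.07·0.86 + 0.969074·0.07·0.14 = 0.186402
P(real transient source | anomaly flag) = 0.082175/0.186402 ≈ 0.4408

Now also conditioning on cosmic-ray hit=true:
Sum P(anomaly flag|·) weighted by the priors over both values of real transient source:
  P(anomaly flag | cosmic-ray hit) = 0.9342*0.86 + 0.969074*0.14
        = 0.803412 + 0.135670 = 0.939082
Keeping only the real transient source-present terms gives 0.135670, so
  P(real transient source | anomaly flag, cosmic-ray hit) = 0.135670 / 0.939082 ≈ 0.1445
Conditioning on cosmic-ray hit lowers the posterior on real transient source: the classic explaining-away effect in a common-effect structure.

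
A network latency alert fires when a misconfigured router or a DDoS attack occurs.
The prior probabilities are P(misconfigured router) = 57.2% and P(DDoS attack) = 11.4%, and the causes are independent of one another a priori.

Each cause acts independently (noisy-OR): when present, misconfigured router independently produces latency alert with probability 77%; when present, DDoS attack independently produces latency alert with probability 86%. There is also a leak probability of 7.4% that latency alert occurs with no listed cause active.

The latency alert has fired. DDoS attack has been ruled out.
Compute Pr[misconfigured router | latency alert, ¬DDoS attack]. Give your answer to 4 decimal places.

Under noisy-OR, P(latency alert | causes) = 1 − (1−0.074)·∏(1−qᵢ) over the active causes.
By total probability over both values of misconfigured router:
  P(latency alert | ¬DDoS attack) = 0.074*0.428 + 0.78702*0.572
        = 0.031672 + 0.450175 = 0.481847
Configurations with misconfigured router contribute 0.450175, so
  P(misconfigured router | latency alert, ¬DDoS attack) = 0.450175 / 0.481847 ≈ 0.9343

Pr[misconfigured router | latency alert, ¬DDoS attack] ≈ 0.9343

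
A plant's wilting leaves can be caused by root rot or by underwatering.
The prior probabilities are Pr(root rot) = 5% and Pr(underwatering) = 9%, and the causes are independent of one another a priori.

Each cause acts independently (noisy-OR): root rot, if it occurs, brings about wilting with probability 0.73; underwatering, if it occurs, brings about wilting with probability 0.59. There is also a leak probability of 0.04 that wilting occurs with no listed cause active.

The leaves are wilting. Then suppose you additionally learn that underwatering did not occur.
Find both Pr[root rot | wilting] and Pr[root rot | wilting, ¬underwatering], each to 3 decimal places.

Pr[root rot | wilting] ≈ 0.304; Pr[root rot | wilting, ¬underwatering] ≈ 0.494

Under noisy-OR, P(wilting | causes) = 1 − (1−0.04)·∏(1−qᵢ) over the active causes.
By total probability over the 4 (root rot, underwatering) configurations:
  P(wilting) = 0.04·0.95·0.91 + 0.6064·0.95·0.09 + 0.7408·0.05·0.91 + 0.893728·0.05·0.09
        = 0.034580 + 0.051847 + 0.033706 + 0.004022 = 0.124155
The terms with root rot present sum to 0.037728, so
  P(root rot | wilting) = 0.037728 / 0.124155 ≈ 0.304

Now also conditioning on underwatering≠true:
For the numerator, keep only root rot=true terms: 0.7408×0.05 = 0.037040
Denominator P(wilting | ¬underwatering): 0.04×0.95 + 0.7408×0.05 = 0.075040
P(root rot | wilting, ¬underwatering) = 0.037040/0.075040 ≈ 0.494
With underwatering excluded, root rot must carry more of the explanatory weight for the wilting.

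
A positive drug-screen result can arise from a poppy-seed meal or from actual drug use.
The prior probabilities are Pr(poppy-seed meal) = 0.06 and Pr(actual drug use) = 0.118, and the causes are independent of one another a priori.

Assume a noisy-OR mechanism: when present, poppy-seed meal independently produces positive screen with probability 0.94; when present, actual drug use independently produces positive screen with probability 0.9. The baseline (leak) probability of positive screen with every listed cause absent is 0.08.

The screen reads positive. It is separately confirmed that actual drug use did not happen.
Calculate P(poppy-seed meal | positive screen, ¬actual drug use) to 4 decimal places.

P(poppy-seed meal | positive screen, ¬actual drug use) ≈ 0.4298

Under noisy-OR, P(positive screen | causes) = 1 − (1−0.08)·∏(1−qᵢ) over the active causes.
P(positive screen | ¬actual drug use) = 0.08·0.94 + 0.9448·0.06 = 0.075200 + 0.056688 = 0.131888
The poppy-seed meal-present share is 0.9448·0.06 = 0.056688.
P(poppy-seed meal | positive screen, ¬actual drug use) = 0.056688 / 0.131888 ≈ 0.4298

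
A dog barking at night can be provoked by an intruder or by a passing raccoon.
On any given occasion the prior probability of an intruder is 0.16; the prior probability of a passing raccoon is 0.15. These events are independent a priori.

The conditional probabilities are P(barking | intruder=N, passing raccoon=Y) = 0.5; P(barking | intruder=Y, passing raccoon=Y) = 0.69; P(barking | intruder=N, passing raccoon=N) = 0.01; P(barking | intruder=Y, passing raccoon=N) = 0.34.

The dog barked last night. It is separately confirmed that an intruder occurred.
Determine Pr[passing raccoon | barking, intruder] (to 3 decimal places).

Pr[passing raccoon | barking, intruder] ≈ 0.264

P(barking | intruder) = 0.34·0.85 + 0.69·0.15 = 0.289000 + 0.103500 = 0.392500
The passing raccoon-present share is 0.69·0.15 = 0.103500.
P(passing raccoon | barking, intruder) = 0.103500 / 0.392500 ≈ 0.264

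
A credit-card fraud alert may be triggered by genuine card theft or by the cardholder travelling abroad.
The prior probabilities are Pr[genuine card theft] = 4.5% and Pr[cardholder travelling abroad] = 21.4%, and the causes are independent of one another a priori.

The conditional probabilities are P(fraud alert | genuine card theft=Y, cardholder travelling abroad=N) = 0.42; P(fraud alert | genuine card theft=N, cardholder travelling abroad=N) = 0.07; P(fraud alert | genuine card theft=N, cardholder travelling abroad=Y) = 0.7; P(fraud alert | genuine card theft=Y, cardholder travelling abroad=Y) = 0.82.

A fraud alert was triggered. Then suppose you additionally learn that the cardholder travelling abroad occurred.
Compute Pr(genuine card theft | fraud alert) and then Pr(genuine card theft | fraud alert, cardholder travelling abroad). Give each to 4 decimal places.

Pr(genuine card theft | fraud alert) ≈ 0.1042; Pr(genuine card theft | fraud alert, cardholder travelling abroad) ≈ 0.0523

For the numerator, keep only genuine card theft=true terms: 0.014855 + 0.007897 = 0.022752
Denominator P(fraud alert): 0.07×0.955×0.786 + 0.7×0.955×0.214 + 0.42×0.045×0.786 + 0.82×0.045×0.214 = 0.218355
Posterior = 0.022752 / 0.218355 ≈ 0.1042

Now also conditioning on cardholder travelling abroad=true:
Weight on genuine card theft=true, given the evidence: 0.82·0.045 = 0.036900
The normalizing constant is 0.7·0.955 + 0.82·0.045 = 0.705400
P(genuine card theft | fraud alert, cardholder travelling abroad) = 0.036900/0.705400 ≈ 0.0523
Conditioning on cardholder travelling abroad lowers the posterior on genuine card theft: the classic explaining-away effect in a common-effect structure.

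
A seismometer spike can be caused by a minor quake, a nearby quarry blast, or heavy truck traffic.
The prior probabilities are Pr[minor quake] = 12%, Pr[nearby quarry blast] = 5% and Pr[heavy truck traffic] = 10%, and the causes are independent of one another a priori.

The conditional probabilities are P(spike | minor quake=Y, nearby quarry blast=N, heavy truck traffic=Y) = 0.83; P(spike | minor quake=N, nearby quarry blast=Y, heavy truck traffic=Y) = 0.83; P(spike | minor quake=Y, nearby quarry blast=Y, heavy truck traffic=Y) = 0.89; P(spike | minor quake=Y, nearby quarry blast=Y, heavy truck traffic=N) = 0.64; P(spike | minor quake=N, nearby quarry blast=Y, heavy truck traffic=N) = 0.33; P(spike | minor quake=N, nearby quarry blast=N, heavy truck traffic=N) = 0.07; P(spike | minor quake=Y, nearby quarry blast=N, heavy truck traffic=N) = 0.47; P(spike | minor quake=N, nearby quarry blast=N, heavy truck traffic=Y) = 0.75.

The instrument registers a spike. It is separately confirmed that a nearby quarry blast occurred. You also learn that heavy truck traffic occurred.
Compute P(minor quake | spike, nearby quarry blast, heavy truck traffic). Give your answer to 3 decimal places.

By total probability over both values of minor quake:
  P(spike | nearby quarry blast, heavy truck traffic) = 0.83*0.88 + 0.89*0.12
        = 0.730400 + 0.106800 = 0.837200
Keeping only the minor quake-present terms gives 0.106800, so
  P(minor quake | spike, nearby quarry blast, heavy truck traffic) = 0.106800 / 0.837200 ≈ 0.128

P(minor quake | spike, nearby quarry blast, heavy truck traffic) ≈ 0.128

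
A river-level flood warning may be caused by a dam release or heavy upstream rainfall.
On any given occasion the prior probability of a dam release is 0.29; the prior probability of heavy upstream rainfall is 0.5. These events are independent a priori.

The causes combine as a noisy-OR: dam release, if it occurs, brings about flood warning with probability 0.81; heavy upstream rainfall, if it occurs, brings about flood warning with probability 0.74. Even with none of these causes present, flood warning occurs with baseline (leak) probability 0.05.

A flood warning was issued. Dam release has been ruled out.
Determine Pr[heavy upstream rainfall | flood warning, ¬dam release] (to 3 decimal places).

Pr[heavy upstream rainfall | flood warning, ¬dam release] ≈ 0.938

Under noisy-OR, P(flood warning | causes) = 1 − (1−0.05)·∏(1−qᵢ) over the active causes.
Sum P(flood warning|·) weighted by the priors over both values of heavy upstream rainfall:
  P(flood warning | ¬dam release) = 0.05×0.5 + 0.753×0.5
        = 0.025000 + 0.376500 = 0.401500
The terms with heavy upstream rainfall present sum to 0.376500, so
  P(heavy upstream rainfall | flood warning, ¬dam release) = 0.376500 / 0.401500 ≈ 0.938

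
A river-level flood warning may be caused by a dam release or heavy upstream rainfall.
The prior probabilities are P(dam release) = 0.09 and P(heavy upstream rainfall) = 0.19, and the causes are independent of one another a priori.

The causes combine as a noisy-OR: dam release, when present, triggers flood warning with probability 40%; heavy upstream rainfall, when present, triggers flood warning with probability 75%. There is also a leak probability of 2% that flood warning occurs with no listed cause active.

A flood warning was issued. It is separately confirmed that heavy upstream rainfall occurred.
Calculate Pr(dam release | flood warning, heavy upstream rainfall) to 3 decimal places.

Pr(dam release | flood warning, heavy upstream rainfall) ≈ 0.101

Under noisy-OR, P(flood warning | causes) = 1 − (1−0.02)·∏(1−qᵢ) over the active causes.
Enumerate both values of dam release and weight by the priors:
  P(flood warning | heavy upstream rainfall) = 0.755*0.91 + 0.853*0.09
        = 0.687050 + 0.076770 = 0.763820
Keeping only the dam release-present terms gives 0.076770, so
  P(dam release | flood warning, heavy upstream rainfall) = 0.076770 / 0.763820 ≈ 0.101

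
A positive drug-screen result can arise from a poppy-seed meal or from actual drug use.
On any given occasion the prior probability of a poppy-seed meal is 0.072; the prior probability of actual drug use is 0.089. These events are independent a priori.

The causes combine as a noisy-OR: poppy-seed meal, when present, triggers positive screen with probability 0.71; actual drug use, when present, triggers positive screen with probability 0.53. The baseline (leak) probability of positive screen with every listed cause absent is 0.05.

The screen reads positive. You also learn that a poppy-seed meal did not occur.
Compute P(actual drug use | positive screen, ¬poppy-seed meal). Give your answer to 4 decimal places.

Under noisy-OR, P(positive screen | causes) = 1 − (1−0.05)·∏(1−qᵢ) over the active causes.
P(positive screen | ¬poppy-seed meal) = 0.05×0.911 + 0.5535×0.089 = 0.045550 + 0.049261 = 0.094811
Of this, 0.049261 comes from 0.5535×0.089 (the actual drug use=true cases).
Hence the posterior is 0.049261/0.094811 ≈ 0.5196.

P(actual drug use | positive screen, ¬poppy-seed meal) ≈ 0.5196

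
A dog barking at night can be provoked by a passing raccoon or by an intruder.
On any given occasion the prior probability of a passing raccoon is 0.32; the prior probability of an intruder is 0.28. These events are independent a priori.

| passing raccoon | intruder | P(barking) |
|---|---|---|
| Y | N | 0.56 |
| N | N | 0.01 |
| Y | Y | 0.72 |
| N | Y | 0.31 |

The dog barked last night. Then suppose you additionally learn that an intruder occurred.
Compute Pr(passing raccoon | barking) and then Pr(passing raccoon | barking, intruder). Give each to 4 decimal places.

Pr(passing raccoon | barking) ≈ 0.7517; Pr(passing raccoon | barking, intruder) ≈ 0.5222

P(barking) = 0.01×0.68×0.72 + 0.31×0.68×0.28 + 0.56×0.32×0.72 + 0.72×0.32×0.28 = 0.004896 + 0.059024 + 0.129024 + 0.064512 = 0.257456
Of this, 0.193536 comes from 0.129024 + 0.064512 (the passing raccoon=true cases).
P(passing raccoon | barking) = 0.193536 / 0.257456 ≈ 0.7517

Now also conditioning on intruder=true:
Sum P(barking|·) weighted by the priors over both values of passing raccoon:
  P(barking | intruder) = 0.31×0.68 + 0.72×0.32
        = 0.210800 + 0.230400 = 0.441200
The terms with passing raccoon present sum to 0.230400, so
  P(passing raccoon | barking, intruder) = 0.230400 / 0.441200 ≈ 0.5222
The drop from 0.7517 to 0.5222 is the explaining-away (discounting) effect.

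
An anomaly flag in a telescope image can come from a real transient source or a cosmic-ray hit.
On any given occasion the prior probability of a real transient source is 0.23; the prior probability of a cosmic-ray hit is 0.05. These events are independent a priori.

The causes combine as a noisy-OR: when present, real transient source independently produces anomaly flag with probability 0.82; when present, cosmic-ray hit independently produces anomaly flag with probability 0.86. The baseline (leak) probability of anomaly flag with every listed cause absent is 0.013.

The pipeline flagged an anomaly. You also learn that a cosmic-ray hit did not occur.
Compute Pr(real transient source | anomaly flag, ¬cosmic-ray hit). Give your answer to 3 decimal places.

Under noisy-OR, P(anomaly flag | causes) = 1 − (1−0.013)·∏(1−qᵢ) over the active causes.
By total probability over both values of real transient source:
  P(anomaly flag | ¬cosmic-ray hit) = 0.013*0.77 + 0.82234*0.23
        = 0.010010 + 0.189138 = 0.199148
Configurations with real transient source contribute 0.189138, so
  P(real transient source | anomaly flag, ¬cosmic-ray hit) = 0.189138 / 0.199148 ≈ 0.950

Pr(real transient source | anomaly flag, ¬cosmic-ray hit) ≈ 0.950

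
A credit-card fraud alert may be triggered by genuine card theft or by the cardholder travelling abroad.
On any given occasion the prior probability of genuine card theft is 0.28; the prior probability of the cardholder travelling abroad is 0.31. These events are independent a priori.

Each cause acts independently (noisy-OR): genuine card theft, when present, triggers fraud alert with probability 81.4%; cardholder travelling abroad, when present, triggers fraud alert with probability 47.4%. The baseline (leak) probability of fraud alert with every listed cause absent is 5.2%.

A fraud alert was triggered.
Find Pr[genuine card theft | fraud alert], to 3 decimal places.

Under noisy-OR, P(fraud alert | causes) = 1 − (1−0.052)·∏(1−qᵢ) over the active causes.
P(fraud alert) = 0.052*0.72*0.69 + 0.501352*0.72*0.31 + 0.823672*0.28*0.69 + 0.907251*0.28*0.31 = 0.025834 + 0.111902 + 0.159133 + 0.078749 = 0.375618
Of this, 0.237882 comes from 0.159133 + 0.078749 (the genuine card theft=true cases).
Hence the posterior is 0.237882/0.375618 ≈ 0.633.

Pr[genuine card theft | fraud alert] ≈ 0.633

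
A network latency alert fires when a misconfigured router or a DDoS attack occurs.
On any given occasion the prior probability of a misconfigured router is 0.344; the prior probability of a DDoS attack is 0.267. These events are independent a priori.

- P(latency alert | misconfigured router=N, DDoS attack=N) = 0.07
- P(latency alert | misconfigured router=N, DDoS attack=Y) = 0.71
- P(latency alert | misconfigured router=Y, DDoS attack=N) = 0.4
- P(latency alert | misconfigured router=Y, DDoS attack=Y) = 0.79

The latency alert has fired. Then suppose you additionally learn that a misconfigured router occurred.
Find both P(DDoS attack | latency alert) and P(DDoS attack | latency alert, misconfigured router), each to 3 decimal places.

Sum P(latency alert|·) weighted by the priors over the 4 (misconfigured router, DDoS attack) configurations:
  P(latency alert) = 0.07×0.656×0.733 + 0.71×0.656×0.267 + 0.4×0.344×0.733 + 0.79×0.344×0.267
        = 0.033659 + 0.124358 + 0.100861 + 0.072560 = 0.331438
The terms with DDoS attack present sum to 0.196918, so
  P(DDoS attack | latency alert) = 0.196918 / 0.331438 ≈ 0.594

Now condition on the additional information:
By total probability over both values of DDoS attack:
  P(latency alert | misconfigured router) = 0.4·0.733 + 0.79·0.267
        = 0.293200 + 0.210930 = 0.504130
The terms with DDoS attack present sum to 0.210930, so
  P(DDoS attack | latency alert, misconfigured router) = 0.210930 / 0.504130 ≈ 0.418
Conditioning on misconfigured router lowers the posterior on DDoS attack: the classic explaining-away effect in a common-effect structure.

P(DDoS attack | latency alert) ≈ 0.594; P(DDoS attack | latency alert, misconfigured router) ≈ 0.418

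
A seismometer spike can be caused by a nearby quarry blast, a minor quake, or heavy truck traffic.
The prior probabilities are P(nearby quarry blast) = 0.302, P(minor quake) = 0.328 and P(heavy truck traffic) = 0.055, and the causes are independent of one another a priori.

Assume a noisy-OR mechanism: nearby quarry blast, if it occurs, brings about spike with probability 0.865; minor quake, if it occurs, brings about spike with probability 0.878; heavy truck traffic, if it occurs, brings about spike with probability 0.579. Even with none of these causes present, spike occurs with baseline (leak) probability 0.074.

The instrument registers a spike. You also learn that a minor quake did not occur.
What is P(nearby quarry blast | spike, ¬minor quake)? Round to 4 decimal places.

Under noisy-OR, P(spike | causes) = 1 − (1−0.074)·∏(1−qᵢ) over the active causes.
P(spike | ¬minor quake) = 0.074×0.698×0.945 + 0.610154×0.698×0.055 + 0.87499×0.302×0.945 + 0.947371×0.302×0.055 = 0.048811 + 0.023424 + 0.249713 + 0.015736 = 0.337684
Of this, 0.265449 comes from 0.249713 + 0.015736 (the nearby quarry blast=true cases).
So P(nearby quarry blast | spike, ¬minor quake) = 0.265449/0.337684 ≈ 0.7861.

P(nearby quarry blast | spike, ¬minor quake) ≈ 0.7861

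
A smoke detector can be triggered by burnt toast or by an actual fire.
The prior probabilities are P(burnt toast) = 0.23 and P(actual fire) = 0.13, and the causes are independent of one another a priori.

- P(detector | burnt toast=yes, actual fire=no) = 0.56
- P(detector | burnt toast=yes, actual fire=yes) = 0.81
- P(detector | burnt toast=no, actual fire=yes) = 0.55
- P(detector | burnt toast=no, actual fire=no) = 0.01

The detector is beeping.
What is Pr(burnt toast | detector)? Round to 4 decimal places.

Numerator (weight on configurations with burnt toast): 0.112056 + 0.024219 = 0.136275
Denominator P(detector): 0.01*0.77*0.87 + 0.55*0.77*0.13 + 0.56*0.23*0.87 + 0.81*0.23*0.13 = 0.198029
Posterior = 0.136275 / 0.198029 ≈ 0.6882

Pr(burnt toast | detector) ≈ 0.6882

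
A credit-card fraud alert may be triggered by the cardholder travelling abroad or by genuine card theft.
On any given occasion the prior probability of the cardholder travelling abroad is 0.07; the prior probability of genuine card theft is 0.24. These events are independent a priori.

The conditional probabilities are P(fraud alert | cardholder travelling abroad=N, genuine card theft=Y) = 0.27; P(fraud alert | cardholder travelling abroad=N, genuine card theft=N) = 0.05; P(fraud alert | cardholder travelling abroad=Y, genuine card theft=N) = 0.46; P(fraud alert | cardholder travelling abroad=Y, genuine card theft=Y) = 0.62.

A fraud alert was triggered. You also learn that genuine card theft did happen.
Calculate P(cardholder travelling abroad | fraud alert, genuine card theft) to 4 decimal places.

P(cardholder travelling abroad | fraud alert, genuine card theft) ≈ 0.1474

Weight on cardholder travelling abroad=true, given the evidence: 0.62*0.07 = 0.043400
Normalizer over all consistent configurations: 0.27*0.93 + 0.62*0.07 = 0.294500
Posterior = 0.043400 / 0.294500 ≈ 0.1474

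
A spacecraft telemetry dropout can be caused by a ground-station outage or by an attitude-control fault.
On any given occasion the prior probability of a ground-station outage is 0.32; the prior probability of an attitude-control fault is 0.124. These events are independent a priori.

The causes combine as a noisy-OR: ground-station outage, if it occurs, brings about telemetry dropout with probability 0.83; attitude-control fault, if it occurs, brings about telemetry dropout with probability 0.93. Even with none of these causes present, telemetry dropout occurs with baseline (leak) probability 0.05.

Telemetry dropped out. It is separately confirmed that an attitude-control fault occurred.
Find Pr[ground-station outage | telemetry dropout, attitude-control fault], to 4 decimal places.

Under noisy-OR, P(telemetry dropout | causes) = 1 − (1−0.05)·∏(1−qᵢ) over the active causes.
Weight on ground-station outage=true, given the evidence: 0.988695·0.32 = 0.316382
Denominator P(telemetry dropout | attitude-control fault): 0.9335·0.68 + 0.988695·0.32 = 0.951162
Posterior = 0.316382 / 0.951162 ≈ 0.3326

Pr[ground-station outage | telemetry dropout, attitude-control fault] ≈ 0.3326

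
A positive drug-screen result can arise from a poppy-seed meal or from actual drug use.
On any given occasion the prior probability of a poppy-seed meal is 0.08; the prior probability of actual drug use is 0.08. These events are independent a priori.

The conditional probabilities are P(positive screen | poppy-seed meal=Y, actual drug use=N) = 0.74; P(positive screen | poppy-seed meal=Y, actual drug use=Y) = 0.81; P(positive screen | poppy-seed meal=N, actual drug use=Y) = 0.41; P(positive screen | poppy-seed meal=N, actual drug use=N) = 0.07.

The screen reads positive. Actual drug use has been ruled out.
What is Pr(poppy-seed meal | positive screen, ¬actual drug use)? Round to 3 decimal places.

Numerator (weight on configurations with poppy-seed meal): 0.74×0.08 = 0.059200
Denominator P(positive screen | ¬actual drug use): 0.07×0.92 + 0.74×0.08 = 0.123600
Posterior = 0.059200 / 0.123600 ≈ 0.479

Pr(poppy-seed meal | positive screen, ¬actual drug use) ≈ 0.479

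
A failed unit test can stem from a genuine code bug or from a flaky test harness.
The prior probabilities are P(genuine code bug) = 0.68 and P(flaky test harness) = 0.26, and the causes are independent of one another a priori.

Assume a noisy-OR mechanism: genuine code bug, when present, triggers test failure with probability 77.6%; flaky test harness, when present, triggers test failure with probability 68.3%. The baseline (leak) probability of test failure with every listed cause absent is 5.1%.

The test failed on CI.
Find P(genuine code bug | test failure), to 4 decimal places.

P(genuine code bug | test failure) ≈ 0.8887

Under noisy-OR, P(test failure | causes) = 1 − (1−0.051)·∏(1−qᵢ) over the active causes.
P(test failure) = 0.051*0.32*0.74 + 0.699167*0.32*0.26 + 0.787424*0.68*0.74 + 0.932613*0.68*0.26 = 0.012077 + 0.058171 + 0.396232 + 0.164886 = 0.631366
The genuine code bug-present share is 0.396232 + 0.164886 = 0.561118.
P(genuine code bug | test failure) = 0.561118 / 0.631366 ≈ 0.8887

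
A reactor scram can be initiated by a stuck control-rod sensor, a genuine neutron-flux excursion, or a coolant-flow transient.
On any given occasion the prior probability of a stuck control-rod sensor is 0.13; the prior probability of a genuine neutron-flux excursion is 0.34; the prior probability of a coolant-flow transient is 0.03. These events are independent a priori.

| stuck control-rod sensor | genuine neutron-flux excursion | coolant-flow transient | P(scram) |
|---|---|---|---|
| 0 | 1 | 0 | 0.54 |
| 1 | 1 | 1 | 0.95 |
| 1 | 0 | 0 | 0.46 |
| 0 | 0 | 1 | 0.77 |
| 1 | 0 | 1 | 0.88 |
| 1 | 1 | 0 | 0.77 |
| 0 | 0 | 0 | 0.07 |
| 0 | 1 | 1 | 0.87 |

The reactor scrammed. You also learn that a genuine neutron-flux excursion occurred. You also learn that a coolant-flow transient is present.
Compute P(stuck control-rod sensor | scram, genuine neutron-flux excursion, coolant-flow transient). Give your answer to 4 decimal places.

Weight on stuck control-rod sensor=true, given the evidence: 0.95×0.13 = 0.123500
Normalizer over all consistent configurations: 0.87×0.87 + 0.95×0.13 = 0.880400
Posterior = 0.123500 / 0.880400 ≈ 0.1403

P(stuck control-rod sensor | scram, genuine neutron-flux excursion, coolant-flow transient) ≈ 0.1403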